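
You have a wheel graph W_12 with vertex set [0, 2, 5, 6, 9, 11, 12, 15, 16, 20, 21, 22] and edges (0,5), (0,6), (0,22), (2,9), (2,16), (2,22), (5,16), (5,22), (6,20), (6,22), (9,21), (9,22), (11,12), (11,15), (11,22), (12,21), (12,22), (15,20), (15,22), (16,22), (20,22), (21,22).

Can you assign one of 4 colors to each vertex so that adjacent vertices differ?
A valid 4-coloring: color 1: [22]; color 2: [2, 5, 11, 20, 21]; color 3: [6, 9, 12, 15, 16]; color 4: [0].
(χ(G) = 4 ≤ 4.)

Yes, G is 4-colorable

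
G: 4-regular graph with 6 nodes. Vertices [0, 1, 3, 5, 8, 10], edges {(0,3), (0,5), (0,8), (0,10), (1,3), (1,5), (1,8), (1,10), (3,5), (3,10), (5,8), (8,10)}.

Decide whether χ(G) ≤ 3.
Yes, G is 3-colorable

A valid 3-coloring: color 1: [0, 1]; color 2: [5, 10]; color 3: [3, 8].
(χ(G) = 3 ≤ 3.)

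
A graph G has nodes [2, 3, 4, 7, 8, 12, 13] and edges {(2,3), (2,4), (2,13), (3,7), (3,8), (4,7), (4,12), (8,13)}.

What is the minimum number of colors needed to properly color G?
χ(G) = 2

Clique number ω(G) = 2 (lower bound: χ ≥ ω).
The graph is bipartite (no odd cycle), so 2 colors suffice: χ(G) = 2.
A valid 2-coloring: color 1: [3, 4, 13]; color 2: [2, 7, 8, 12].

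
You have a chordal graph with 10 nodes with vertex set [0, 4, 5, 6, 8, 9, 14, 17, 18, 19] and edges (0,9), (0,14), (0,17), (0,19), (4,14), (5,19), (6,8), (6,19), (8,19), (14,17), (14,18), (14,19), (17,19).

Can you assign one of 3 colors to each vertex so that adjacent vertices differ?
The clique on vertices [0, 14, 17, 19] has size 4 > 3, so it alone needs 4 colors.

No, G is not 3-colorable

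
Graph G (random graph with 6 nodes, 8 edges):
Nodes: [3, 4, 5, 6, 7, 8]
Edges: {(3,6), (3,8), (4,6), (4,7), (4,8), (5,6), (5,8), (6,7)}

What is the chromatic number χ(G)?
Clique number ω(G) = 3 (lower bound: χ ≥ ω).
The clique on [4, 6, 7] has size 3, forcing χ ≥ 3, and the coloring below uses 3 colors, so χ(G) = 3.
A valid 3-coloring: color 1: [6, 8]; color 2: [3, 4, 5]; color 3: [7].

χ(G) = 3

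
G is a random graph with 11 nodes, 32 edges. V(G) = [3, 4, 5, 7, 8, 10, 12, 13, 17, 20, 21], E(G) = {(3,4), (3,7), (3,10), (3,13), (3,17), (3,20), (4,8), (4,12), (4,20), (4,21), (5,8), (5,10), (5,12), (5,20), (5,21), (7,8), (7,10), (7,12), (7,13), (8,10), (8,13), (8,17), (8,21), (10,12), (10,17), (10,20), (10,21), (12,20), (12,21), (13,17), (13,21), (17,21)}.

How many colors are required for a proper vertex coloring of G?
Clique number ω(G) = 4 (lower bound: χ ≥ ω).
The clique on [8, 10, 17, 21] has size 4, forcing χ ≥ 4, and the coloring below uses 4 colors, so χ(G) = 4.
A valid 4-coloring: color 1: [4, 10, 13]; color 2: [3, 8, 12]; color 3: [7, 20, 21]; color 4: [5, 17].

χ(G) = 4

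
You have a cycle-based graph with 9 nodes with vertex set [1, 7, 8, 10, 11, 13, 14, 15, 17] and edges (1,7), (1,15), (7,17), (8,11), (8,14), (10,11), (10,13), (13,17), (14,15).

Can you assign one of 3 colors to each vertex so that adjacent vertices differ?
A valid 3-coloring: color 1: [1, 11, 14, 17]; color 2: [7, 8, 10, 15]; color 3: [13].
(χ(G) = 3 ≤ 3.)

Yes, G is 3-colorable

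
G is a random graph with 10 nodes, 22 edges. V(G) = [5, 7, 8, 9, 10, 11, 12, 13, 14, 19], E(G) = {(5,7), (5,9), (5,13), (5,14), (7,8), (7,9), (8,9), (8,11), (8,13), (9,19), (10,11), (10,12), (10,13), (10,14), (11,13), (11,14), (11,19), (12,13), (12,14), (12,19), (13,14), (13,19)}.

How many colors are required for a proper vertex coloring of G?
Clique number ω(G) = 4 (lower bound: χ ≥ ω).
The clique on [10, 11, 13, 14] has size 4, forcing χ ≥ 4, and the coloring below uses 4 colors, so χ(G) = 4.
A valid 4-coloring: color 1: [9, 13]; color 2: [5, 11, 12]; color 3: [8, 14, 19]; color 4: [7, 10].

χ(G) = 4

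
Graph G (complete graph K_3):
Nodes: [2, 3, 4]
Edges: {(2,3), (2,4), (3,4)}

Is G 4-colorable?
Yes, G is 4-colorable

A valid 4-coloring: color 1: [4]; color 2: [3]; color 3: [2].
(χ(G) = 3 ≤ 4.)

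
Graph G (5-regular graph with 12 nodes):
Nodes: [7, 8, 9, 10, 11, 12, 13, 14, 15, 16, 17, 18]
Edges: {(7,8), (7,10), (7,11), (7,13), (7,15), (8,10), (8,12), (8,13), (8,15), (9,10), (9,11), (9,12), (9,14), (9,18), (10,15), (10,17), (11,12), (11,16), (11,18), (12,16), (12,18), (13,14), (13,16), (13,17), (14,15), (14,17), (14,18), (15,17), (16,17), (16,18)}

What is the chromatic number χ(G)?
χ(G) = 4

Clique number ω(G) = 4 (lower bound: χ ≥ ω).
The clique on [7, 8, 10, 15] has size 4, forcing χ ≥ 4, and the coloring below uses 4 colors, so χ(G) = 4.
A valid 4-coloring: color 1: [10, 11, 14]; color 2: [7, 9, 16]; color 3: [8, 17, 18]; color 4: [12, 13, 15].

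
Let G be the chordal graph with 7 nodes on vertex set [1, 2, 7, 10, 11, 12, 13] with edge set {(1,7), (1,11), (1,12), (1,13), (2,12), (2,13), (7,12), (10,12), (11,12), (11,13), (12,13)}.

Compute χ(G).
Clique number ω(G) = 4 (lower bound: χ ≥ ω).
The clique on [1, 11, 12, 13] has size 4, forcing χ ≥ 4, and the coloring below uses 4 colors, so χ(G) = 4.
A valid 4-coloring: color 1: [12]; color 2: [1, 2, 10]; color 3: [7, 13]; color 4: [11].

χ(G) = 4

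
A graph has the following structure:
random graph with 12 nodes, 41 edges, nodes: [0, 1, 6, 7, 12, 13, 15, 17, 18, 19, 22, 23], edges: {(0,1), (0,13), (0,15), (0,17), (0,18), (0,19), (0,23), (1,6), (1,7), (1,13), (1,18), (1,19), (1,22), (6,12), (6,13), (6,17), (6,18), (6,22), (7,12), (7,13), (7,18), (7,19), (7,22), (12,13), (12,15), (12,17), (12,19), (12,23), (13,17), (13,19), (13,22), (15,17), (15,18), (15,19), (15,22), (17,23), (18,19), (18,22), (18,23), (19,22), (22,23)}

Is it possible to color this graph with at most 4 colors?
No, G is not 4-colorable

The clique on vertices [1, 7, 18, 19, 22] has size 5 > 4, so it alone needs 5 colors.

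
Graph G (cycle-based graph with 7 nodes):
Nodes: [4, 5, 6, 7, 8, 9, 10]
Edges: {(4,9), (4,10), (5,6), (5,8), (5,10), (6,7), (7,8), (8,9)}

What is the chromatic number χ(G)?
Clique number ω(G) = 2 (lower bound: χ ≥ ω).
Odd cycle [4, 9, 8, 5, 10] needs 3 colors (χ ≥ 3).
The coloring below uses 3 colors, so χ(G) = 3.
A valid 3-coloring: color 1: [5, 7, 9]; color 2: [4, 6, 8]; color 3: [10].

χ(G) = 3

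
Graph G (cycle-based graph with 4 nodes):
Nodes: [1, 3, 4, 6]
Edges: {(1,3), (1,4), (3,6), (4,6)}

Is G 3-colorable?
A valid 3-coloring: color 1: [1, 6]; color 2: [3, 4].
(χ(G) = 2 ≤ 3.)

Yes, G is 3-colorable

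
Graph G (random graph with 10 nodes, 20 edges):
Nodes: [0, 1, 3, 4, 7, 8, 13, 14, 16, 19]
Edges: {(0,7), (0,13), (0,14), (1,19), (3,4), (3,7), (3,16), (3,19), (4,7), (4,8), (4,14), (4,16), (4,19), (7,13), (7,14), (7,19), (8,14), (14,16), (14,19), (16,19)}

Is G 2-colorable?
No, G is not 2-colorable

The clique on vertices [3, 4, 16, 19] has size 4 > 2, so it alone needs 4 colors.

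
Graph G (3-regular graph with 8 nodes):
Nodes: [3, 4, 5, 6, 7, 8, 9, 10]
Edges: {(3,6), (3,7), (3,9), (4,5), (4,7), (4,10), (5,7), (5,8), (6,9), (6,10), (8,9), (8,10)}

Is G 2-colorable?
The clique on vertices [3, 6, 9] has size 3 > 2, so it alone needs 3 colors.

No, G is not 2-colorable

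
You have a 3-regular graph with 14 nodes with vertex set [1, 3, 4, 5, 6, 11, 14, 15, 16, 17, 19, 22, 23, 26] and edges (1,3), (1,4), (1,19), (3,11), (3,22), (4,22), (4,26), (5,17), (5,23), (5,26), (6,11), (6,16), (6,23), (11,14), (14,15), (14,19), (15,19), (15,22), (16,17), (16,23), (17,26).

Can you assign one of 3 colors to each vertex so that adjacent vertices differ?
A valid 3-coloring: color 1: [1, 6, 14, 17, 22]; color 2: [4, 5, 11, 16, 19]; color 3: [3, 15, 23, 26].
(χ(G) = 3 ≤ 3.)

Yes, G is 3-colorable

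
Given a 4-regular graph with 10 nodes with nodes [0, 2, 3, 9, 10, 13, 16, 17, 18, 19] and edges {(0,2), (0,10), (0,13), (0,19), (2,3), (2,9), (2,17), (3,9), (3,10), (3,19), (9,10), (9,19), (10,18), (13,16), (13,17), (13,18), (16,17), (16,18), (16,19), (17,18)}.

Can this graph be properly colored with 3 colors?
No, G is not 3-colorable

The clique on vertices [13, 16, 17, 18] has size 4 > 3, so it alone needs 4 colors.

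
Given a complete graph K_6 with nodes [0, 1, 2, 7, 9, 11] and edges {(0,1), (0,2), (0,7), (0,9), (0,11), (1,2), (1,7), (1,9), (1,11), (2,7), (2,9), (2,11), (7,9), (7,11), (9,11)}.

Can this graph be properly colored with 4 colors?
The clique on vertices [0, 1, 2, 7, 9, 11] has size 6 > 4, so it alone needs 6 colors.

No, G is not 4-colorable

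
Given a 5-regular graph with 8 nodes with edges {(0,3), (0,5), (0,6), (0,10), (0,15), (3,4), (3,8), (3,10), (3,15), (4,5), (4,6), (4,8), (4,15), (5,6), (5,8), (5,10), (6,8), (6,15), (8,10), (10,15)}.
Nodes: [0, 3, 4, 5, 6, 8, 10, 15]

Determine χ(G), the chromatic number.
Clique number ω(G) = 4 (lower bound: χ ≥ ω).
The clique on [0, 3, 10, 15] has size 4, forcing χ ≥ 4, and the coloring below uses 4 colors, so χ(G) = 4.
A valid 4-coloring: color 1: [0, 4]; color 2: [8, 15]; color 3: [3, 5]; color 4: [6, 10].

χ(G) = 4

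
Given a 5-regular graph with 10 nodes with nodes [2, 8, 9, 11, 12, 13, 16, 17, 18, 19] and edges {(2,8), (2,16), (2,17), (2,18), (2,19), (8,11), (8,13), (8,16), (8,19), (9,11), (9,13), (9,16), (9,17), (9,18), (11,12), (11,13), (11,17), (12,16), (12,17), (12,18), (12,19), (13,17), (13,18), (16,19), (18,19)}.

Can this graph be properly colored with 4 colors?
A valid 4-coloring: color 1: [2, 12, 13]; color 2: [11, 16, 18]; color 3: [8, 17]; color 4: [9, 19].
(χ(G) = 4 ≤ 4.)

Yes, G is 4-colorable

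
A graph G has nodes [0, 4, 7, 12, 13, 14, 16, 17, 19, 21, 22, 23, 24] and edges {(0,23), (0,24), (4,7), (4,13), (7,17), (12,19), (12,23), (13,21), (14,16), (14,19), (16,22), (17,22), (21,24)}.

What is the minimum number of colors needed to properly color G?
Clique number ω(G) = 2 (lower bound: χ ≥ ω).
Odd cycle [12, 23, 0, 24, 21, 13, 4, 7, 17, 22, 16, 14, 19] needs 3 colors (χ ≥ 3).
The coloring below uses 3 colors, so χ(G) = 3.
A valid 3-coloring: color 1: [0, 4, 12, 14, 17, 21]; color 2: [7, 13, 19, 22, 23, 24]; color 3: [16].

χ(G) = 3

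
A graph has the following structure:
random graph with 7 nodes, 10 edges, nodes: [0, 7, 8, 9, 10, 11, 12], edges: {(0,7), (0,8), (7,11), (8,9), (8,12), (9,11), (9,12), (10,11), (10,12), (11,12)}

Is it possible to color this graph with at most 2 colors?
No, G is not 2-colorable

The clique on vertices [8, 9, 12] has size 3 > 2, so it alone needs 3 colors.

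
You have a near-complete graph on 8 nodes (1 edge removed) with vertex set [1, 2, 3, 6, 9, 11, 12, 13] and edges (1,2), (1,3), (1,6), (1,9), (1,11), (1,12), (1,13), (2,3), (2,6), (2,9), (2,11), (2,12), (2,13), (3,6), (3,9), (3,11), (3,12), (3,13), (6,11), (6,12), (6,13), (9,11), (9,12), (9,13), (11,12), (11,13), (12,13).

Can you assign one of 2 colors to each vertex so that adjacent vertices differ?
The clique on vertices [1, 2, 3, 9, 11, 12, 13] has size 7 > 2, so it alone needs 7 colors.

No, G is not 2-colorable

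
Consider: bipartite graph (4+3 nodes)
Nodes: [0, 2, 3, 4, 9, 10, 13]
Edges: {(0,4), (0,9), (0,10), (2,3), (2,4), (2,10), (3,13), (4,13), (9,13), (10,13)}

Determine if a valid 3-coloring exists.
Yes, G is 3-colorable

A valid 3-coloring: color 1: [0, 2, 13]; color 2: [3, 4, 9, 10].
(χ(G) = 2 ≤ 3.)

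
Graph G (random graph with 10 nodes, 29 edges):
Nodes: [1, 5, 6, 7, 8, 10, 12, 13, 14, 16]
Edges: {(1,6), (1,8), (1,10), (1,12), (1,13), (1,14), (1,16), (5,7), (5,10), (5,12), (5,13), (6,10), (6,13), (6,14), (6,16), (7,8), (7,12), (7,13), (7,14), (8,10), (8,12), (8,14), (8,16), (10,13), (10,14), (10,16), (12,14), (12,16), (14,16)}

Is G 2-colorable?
No, G is not 2-colorable

The clique on vertices [1, 8, 10, 14, 16] has size 5 > 2, so it alone needs 5 colors.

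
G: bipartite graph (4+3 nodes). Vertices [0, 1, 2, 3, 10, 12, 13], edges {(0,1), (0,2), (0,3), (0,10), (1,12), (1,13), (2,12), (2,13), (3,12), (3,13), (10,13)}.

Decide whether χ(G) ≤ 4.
Yes, G is 4-colorable

A valid 4-coloring: color 1: [0, 12, 13]; color 2: [1, 2, 3, 10].
(χ(G) = 2 ≤ 4.)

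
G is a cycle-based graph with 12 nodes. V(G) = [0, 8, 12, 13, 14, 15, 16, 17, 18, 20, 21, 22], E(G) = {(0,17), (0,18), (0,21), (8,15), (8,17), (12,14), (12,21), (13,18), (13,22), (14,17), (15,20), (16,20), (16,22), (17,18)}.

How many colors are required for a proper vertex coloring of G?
Clique number ω(G) = 3 (lower bound: χ ≥ ω).
The clique on [0, 17, 18] has size 3, forcing χ ≥ 3, and the coloring below uses 3 colors, so χ(G) = 3.
A valid 3-coloring: color 1: [13, 15, 16, 17, 21]; color 2: [8, 12, 18, 20, 22]; color 3: [0, 14].

χ(G) = 3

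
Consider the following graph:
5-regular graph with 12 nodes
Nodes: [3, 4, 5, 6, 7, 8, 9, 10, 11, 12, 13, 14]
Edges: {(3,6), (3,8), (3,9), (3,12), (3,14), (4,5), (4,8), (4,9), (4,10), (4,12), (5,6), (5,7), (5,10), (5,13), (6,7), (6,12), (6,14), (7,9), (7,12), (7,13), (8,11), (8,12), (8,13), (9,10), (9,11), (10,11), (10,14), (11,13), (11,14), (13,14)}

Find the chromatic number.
Clique number ω(G) = 3 (lower bound: χ ≥ ω).
Suppose a proper 3-coloring c exists. The clique [3, 6, 12] takes 3 distinct colors; by symmetry let c(3) = 1, c(6) = 2, c(12) = 3.
- Vertex 7: neighbors [6, 12] already have colors [2, 3] ⇒ c(7) = 1.
- Vertex 5: neighbors [7, 6] already have colors [1, 2] ⇒ c(5) = 3.
- Vertex 8: neighbors [3, 12] already have colors [1, 3] ⇒ c(8) = 2.
- Vertex 13: neighbors [7, 8, 5] already have colors [1, 2, 3] — all 3 colors blocked. Contradiction.
The forced assignments end in a contradiction, so G has no proper 3-coloring (χ ≥ 4).
The coloring below uses 4 colors, so χ(G) = 4.
A valid 4-coloring: color 1: [4, 6, 11]; color 2: [5, 8, 9, 14]; color 3: [10, 12, 13]; color 4: [3, 7].

χ(G) = 4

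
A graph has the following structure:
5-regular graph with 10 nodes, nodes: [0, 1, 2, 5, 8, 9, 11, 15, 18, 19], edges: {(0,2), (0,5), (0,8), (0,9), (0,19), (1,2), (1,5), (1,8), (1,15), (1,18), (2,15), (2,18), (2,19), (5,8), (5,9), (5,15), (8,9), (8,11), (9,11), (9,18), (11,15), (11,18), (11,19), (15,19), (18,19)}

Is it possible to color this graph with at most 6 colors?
Yes, G is 6-colorable

A valid 6-coloring: color 1: [2, 5, 11]; color 2: [8, 15, 18]; color 3: [0, 1]; color 4: [9, 19].
(χ(G) = 4 ≤ 6.)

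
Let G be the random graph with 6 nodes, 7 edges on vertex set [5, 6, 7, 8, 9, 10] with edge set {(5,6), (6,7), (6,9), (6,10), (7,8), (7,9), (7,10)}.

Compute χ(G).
χ(G) = 3

Clique number ω(G) = 3 (lower bound: χ ≥ ω).
The clique on [6, 7, 9] has size 3, forcing χ ≥ 3, and the coloring below uses 3 colors, so χ(G) = 3.
A valid 3-coloring: color 1: [6, 8]; color 2: [5, 7]; color 3: [9, 10].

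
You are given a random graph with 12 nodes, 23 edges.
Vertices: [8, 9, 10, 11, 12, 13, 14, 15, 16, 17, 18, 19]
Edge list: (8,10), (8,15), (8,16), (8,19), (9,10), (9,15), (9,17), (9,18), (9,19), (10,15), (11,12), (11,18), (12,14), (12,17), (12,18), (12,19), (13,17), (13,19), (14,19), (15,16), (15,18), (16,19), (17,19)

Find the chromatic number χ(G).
χ(G) = 3

Clique number ω(G) = 3 (lower bound: χ ≥ ω).
The clique on [8, 10, 15] has size 3, forcing χ ≥ 3, and the coloring below uses 3 colors, so χ(G) = 3.
A valid 3-coloring: color 1: [11, 15, 19]; color 2: [8, 9, 12, 13]; color 3: [10, 14, 16, 17, 18].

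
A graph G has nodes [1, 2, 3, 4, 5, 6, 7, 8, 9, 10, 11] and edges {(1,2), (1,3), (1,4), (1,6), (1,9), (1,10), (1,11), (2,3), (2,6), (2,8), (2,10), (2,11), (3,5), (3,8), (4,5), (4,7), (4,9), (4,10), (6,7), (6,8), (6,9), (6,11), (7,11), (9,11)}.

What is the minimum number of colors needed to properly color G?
Clique number ω(G) = 4 (lower bound: χ ≥ ω).
The clique on [1, 6, 9, 11] has size 4, forcing χ ≥ 4, and the coloring below uses 4 colors, so χ(G) = 4.
A valid 4-coloring: color 1: [1, 5, 7, 8]; color 2: [2, 9]; color 3: [3, 4, 6]; color 4: [10, 11].

χ(G) = 4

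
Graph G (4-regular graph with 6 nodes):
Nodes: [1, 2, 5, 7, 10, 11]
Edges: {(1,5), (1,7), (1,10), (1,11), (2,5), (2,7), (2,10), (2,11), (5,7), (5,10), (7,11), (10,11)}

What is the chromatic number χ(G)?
χ(G) = 3

Clique number ω(G) = 3 (lower bound: χ ≥ ω).
The clique on [1, 10, 11] has size 3, forcing χ ≥ 3, and the coloring below uses 3 colors, so χ(G) = 3.
A valid 3-coloring: color 1: [7, 10]; color 2: [5, 11]; color 3: [1, 2].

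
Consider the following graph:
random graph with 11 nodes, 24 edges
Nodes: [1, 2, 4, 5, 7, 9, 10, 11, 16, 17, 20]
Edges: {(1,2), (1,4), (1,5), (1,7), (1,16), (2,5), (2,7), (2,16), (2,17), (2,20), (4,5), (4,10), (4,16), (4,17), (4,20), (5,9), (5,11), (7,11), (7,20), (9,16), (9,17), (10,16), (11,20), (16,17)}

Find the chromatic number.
Clique number ω(G) = 3 (lower bound: χ ≥ ω).
The clique on [1, 2, 16] has size 3, forcing χ ≥ 3, and the coloring below uses 3 colors, so χ(G) = 3.
A valid 3-coloring: color 1: [2, 4, 9, 11]; color 2: [5, 7, 16]; color 3: [1, 10, 17, 20].

χ(G) = 3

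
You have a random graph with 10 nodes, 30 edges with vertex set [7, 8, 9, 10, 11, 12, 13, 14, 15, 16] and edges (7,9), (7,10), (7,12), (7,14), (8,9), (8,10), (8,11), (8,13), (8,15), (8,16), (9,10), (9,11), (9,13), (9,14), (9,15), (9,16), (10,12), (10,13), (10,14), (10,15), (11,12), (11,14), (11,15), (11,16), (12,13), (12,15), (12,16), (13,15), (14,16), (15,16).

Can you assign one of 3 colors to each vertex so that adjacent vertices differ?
The clique on vertices [8, 9, 11, 15, 16] has size 5 > 3, so it alone needs 5 colors.

No, G is not 3-colorable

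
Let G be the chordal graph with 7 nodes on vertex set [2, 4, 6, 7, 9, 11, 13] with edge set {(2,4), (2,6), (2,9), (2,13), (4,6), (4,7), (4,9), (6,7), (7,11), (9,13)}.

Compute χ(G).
Clique number ω(G) = 3 (lower bound: χ ≥ ω).
The clique on [2, 4, 9] has size 3, forcing χ ≥ 3, and the coloring below uses 3 colors, so χ(G) = 3.
A valid 3-coloring: color 1: [2, 7]; color 2: [4, 11, 13]; color 3: [6, 9].

χ(G) = 3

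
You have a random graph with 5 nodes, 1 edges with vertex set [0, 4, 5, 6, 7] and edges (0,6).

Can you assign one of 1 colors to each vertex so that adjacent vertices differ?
No, G is not 1-colorable

Edge (0,6) forces its endpoints to differ, so 1 color is not enough.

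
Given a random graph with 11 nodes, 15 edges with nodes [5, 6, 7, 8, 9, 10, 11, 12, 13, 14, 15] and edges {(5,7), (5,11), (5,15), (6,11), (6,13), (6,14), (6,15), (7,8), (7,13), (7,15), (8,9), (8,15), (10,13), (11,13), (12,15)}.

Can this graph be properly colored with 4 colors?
Yes, G is 4-colorable

A valid 4-coloring: color 1: [9, 13, 14, 15]; color 2: [5, 6, 8, 10, 12]; color 3: [7, 11].
(χ(G) = 3 ≤ 4.)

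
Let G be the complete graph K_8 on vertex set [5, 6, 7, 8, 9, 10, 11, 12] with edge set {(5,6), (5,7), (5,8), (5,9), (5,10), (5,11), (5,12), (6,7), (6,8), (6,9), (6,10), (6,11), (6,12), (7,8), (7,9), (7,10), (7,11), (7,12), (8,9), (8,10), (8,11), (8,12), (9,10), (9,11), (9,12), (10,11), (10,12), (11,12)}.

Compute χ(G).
Clique number ω(G) = 8 (lower bound: χ ≥ ω).
The clique on [5, 6, 7, 8, 9, 10, 11, 12] has size 8, forcing χ ≥ 8, and the coloring below uses 8 colors, so χ(G) = 8.
A valid 8-coloring: color 1: [12]; color 2: [7]; color 3: [11]; color 4: [6]; color 5: [8]; color 6: [10]; color 7: [5]; color 8: [9].

χ(G) = 8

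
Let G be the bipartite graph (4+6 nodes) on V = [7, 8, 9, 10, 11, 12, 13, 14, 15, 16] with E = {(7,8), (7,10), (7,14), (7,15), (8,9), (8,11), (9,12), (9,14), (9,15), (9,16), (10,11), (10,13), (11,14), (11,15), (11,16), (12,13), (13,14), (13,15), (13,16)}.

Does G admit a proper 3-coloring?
A valid 3-coloring: color 1: [7, 9, 11, 13]; color 2: [8, 10, 12, 14, 15, 16].
(χ(G) = 2 ≤ 3.)

Yes, G is 3-colorable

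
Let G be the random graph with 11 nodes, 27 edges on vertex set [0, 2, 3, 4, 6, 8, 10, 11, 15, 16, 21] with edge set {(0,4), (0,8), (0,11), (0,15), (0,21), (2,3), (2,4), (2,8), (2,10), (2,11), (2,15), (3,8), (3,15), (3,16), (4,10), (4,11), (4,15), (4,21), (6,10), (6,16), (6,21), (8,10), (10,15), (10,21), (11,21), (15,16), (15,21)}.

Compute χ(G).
χ(G) = 4

Clique number ω(G) = 4 (lower bound: χ ≥ ω).
The clique on [0, 4, 11, 21] has size 4, forcing χ ≥ 4, and the coloring below uses 4 colors, so χ(G) = 4.
A valid 4-coloring: color 1: [6, 8, 11, 15]; color 2: [2, 16, 21]; color 3: [3, 4]; color 4: [0, 10].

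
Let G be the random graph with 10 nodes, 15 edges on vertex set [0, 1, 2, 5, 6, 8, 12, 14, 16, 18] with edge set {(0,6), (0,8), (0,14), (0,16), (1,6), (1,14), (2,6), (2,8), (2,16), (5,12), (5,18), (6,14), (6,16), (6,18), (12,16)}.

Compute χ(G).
χ(G) = 3

Clique number ω(G) = 3 (lower bound: χ ≥ ω).
The clique on [0, 6, 16] has size 3, forcing χ ≥ 3, and the coloring below uses 3 colors, so χ(G) = 3.
A valid 3-coloring: color 1: [6, 8, 12]; color 2: [0, 1, 2, 18]; color 3: [5, 14, 16].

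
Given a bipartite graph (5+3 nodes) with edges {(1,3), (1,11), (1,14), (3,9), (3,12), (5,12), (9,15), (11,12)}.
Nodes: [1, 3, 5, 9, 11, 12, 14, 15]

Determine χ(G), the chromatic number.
χ(G) = 2

Clique number ω(G) = 2 (lower bound: χ ≥ ω).
The graph is bipartite (no odd cycle), so 2 colors suffice: χ(G) = 2.
A valid 2-coloring: color 1: [3, 5, 11, 14, 15]; color 2: [1, 9, 12].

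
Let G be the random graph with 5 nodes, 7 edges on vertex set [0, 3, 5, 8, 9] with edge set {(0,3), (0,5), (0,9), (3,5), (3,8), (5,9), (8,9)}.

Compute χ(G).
χ(G) = 3

Clique number ω(G) = 3 (lower bound: χ ≥ ω).
The clique on [0, 5, 9] has size 3, forcing χ ≥ 3, and the coloring below uses 3 colors, so χ(G) = 3.
A valid 3-coloring: color 1: [0, 8]; color 2: [3, 9]; color 3: [5].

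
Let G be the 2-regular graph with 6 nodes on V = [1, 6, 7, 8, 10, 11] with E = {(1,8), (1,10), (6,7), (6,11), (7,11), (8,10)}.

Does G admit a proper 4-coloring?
Yes, G is 4-colorable

A valid 4-coloring: color 1: [7, 8]; color 2: [1, 6]; color 3: [10, 11].
(χ(G) = 3 ≤ 4.)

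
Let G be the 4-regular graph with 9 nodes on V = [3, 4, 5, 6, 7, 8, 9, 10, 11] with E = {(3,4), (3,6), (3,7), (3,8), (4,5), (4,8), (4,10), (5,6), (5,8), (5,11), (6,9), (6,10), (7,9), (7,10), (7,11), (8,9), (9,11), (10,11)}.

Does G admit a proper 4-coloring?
A valid 4-coloring: color 1: [6, 7, 8]; color 2: [3, 5, 9, 10]; color 3: [4, 11].
(χ(G) = 3 ≤ 4.)

Yes, G is 4-colorable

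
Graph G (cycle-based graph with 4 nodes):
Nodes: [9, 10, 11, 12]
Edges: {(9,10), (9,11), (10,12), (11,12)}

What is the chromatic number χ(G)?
χ(G) = 2

Clique number ω(G) = 2 (lower bound: χ ≥ ω).
The graph is bipartite (no odd cycle), so 2 colors suffice: χ(G) = 2.
A valid 2-coloring: color 1: [9, 12]; color 2: [10, 11].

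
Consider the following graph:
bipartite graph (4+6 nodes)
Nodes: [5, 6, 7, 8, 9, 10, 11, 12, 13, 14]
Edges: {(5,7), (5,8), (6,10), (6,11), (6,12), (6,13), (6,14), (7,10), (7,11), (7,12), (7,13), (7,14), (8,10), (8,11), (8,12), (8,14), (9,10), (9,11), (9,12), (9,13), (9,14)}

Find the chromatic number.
Clique number ω(G) = 2 (lower bound: χ ≥ ω).
The graph is bipartite (no odd cycle), so 2 colors suffice: χ(G) = 2.
A valid 2-coloring: color 1: [6, 7, 8, 9]; color 2: [5, 10, 11, 12, 13, 14].

χ(G) = 2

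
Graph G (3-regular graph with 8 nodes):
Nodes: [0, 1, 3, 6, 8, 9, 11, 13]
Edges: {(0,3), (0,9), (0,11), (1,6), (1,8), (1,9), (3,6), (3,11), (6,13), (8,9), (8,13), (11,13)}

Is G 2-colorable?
The clique on vertices [0, 3, 11] has size 3 > 2, so it alone needs 3 colors.

No, G is not 2-colorable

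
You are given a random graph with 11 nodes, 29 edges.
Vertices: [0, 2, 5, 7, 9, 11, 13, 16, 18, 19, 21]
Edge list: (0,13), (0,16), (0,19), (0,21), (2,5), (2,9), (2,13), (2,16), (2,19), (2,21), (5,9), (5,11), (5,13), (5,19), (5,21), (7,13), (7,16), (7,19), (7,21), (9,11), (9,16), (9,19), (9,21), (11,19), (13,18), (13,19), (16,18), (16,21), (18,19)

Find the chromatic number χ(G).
χ(G) = 4

Clique number ω(G) = 4 (lower bound: χ ≥ ω).
The clique on [2, 9, 16, 21] has size 4, forcing χ ≥ 4, and the coloring below uses 4 colors, so χ(G) = 4.
A valid 4-coloring: color 1: [19, 21]; color 2: [5, 16]; color 3: [9, 13]; color 4: [0, 2, 7, 11, 18].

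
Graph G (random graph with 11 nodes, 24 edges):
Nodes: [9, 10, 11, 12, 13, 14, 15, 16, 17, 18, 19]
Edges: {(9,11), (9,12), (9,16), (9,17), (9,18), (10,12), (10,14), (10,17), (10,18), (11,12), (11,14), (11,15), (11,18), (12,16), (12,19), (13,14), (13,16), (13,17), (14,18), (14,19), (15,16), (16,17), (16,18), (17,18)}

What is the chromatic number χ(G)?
Clique number ω(G) = 4 (lower bound: χ ≥ ω).
The clique on [9, 16, 17, 18] has size 4, forcing χ ≥ 4, and the coloring below uses 4 colors, so χ(G) = 4.
A valid 4-coloring: color 1: [10, 11, 16, 19]; color 2: [12, 13, 15, 18]; color 3: [14, 17]; color 4: [9].

χ(G) = 4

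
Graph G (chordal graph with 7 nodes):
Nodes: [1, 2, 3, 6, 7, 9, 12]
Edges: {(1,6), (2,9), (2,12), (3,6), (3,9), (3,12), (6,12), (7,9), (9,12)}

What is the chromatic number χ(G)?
Clique number ω(G) = 3 (lower bound: χ ≥ ω).
The clique on [3, 6, 12] has size 3, forcing χ ≥ 3, and the coloring below uses 3 colors, so χ(G) = 3.
A valid 3-coloring: color 1: [1, 7, 12]; color 2: [6, 9]; color 3: [2, 3].

χ(G) = 3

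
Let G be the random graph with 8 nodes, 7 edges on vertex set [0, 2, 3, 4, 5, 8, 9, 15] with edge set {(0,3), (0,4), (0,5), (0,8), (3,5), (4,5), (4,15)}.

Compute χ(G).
Clique number ω(G) = 3 (lower bound: χ ≥ ω).
The clique on [0, 3, 5] has size 3, forcing χ ≥ 3, and the coloring below uses 3 colors, so χ(G) = 3.
A valid 3-coloring: color 1: [0, 2, 9, 15]; color 2: [5, 8]; color 3: [3, 4].

χ(G) = 3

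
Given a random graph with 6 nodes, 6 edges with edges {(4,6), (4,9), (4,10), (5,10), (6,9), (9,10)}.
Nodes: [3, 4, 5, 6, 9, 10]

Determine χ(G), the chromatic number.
χ(G) = 3

Clique number ω(G) = 3 (lower bound: χ ≥ ω).
The clique on [4, 9, 10] has size 3, forcing χ ≥ 3, and the coloring below uses 3 colors, so χ(G) = 3.
A valid 3-coloring: color 1: [3, 5, 9]; color 2: [6, 10]; color 3: [4].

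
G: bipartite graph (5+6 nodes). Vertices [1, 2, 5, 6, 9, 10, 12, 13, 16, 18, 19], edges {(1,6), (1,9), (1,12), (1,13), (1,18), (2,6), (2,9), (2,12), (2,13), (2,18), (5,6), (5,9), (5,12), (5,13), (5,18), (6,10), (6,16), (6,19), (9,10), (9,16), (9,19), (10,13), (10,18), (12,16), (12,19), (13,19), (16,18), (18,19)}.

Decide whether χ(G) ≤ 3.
A valid 3-coloring: color 1: [6, 9, 12, 13, 18]; color 2: [1, 2, 5, 10, 16, 19].
(χ(G) = 2 ≤ 3.)

Yes, G is 3-colorable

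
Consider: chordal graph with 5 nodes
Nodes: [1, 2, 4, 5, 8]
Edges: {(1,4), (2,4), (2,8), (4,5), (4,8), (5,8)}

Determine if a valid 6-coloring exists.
Yes, G is 6-colorable

A valid 6-coloring: color 1: [4]; color 2: [1, 8]; color 3: [2, 5].
(χ(G) = 3 ≤ 6.)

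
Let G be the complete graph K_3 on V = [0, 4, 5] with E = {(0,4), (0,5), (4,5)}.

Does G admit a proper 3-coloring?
Yes, G is 3-colorable

A valid 3-coloring: color 1: [0]; color 2: [5]; color 3: [4].
(χ(G) = 3 ≤ 3.)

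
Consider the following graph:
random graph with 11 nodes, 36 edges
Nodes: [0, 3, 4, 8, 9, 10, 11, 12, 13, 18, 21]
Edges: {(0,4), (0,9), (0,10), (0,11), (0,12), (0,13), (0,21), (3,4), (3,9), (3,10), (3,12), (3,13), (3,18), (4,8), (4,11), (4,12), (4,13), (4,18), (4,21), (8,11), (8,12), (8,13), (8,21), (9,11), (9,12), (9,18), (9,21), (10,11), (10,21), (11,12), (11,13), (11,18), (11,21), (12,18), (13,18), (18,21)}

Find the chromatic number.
χ(G) = 4

Clique number ω(G) = 4 (lower bound: χ ≥ ω).
The clique on [0, 9, 11, 12] has size 4, forcing χ ≥ 4, and the coloring below uses 4 colors, so χ(G) = 4.
A valid 4-coloring: color 1: [3, 11]; color 2: [4, 9, 10]; color 3: [12, 13, 21]; color 4: [0, 8, 18].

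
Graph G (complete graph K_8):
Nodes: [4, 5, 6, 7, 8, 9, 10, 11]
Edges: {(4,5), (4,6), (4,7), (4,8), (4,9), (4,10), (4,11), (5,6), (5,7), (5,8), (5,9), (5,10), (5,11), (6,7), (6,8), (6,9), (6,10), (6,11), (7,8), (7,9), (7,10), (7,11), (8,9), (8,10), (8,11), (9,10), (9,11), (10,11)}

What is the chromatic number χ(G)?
χ(G) = 8

Clique number ω(G) = 8 (lower bound: χ ≥ ω).
The clique on [4, 5, 6, 7, 8, 9, 10, 11] has size 8, forcing χ ≥ 8, and the coloring below uses 8 colors, so χ(G) = 8.
A valid 8-coloring: color 1: [6]; color 2: [7]; color 3: [11]; color 4: [5]; color 5: [8]; color 6: [9]; color 7: [4]; color 8: [10].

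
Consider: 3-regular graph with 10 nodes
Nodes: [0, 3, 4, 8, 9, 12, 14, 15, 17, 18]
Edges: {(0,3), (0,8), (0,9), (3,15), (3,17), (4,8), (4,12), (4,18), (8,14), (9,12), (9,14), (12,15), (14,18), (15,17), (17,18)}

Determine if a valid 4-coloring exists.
A valid 4-coloring: color 1: [0, 4, 14, 17]; color 2: [3, 8, 12, 18]; color 3: [9, 15].
(χ(G) = 3 ≤ 4.)

Yes, G is 4-colorable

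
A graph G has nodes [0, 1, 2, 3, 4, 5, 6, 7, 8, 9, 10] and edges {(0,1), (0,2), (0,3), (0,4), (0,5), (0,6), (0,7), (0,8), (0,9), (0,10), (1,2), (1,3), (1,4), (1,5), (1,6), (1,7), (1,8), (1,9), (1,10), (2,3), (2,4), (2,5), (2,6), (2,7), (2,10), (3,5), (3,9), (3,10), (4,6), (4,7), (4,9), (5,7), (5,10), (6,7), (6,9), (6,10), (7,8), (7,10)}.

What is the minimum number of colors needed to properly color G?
Clique number ω(G) = 6 (lower bound: χ ≥ ω).
The clique on [0, 1, 2, 3, 5, 10] has size 6, forcing χ ≥ 6, and the coloring below uses 6 colors, so χ(G) = 6.
A valid 6-coloring: color 1: [1]; color 2: [0]; color 3: [2, 8, 9]; color 4: [3, 7]; color 5: [5, 6]; color 6: [4, 10].

χ(G) = 6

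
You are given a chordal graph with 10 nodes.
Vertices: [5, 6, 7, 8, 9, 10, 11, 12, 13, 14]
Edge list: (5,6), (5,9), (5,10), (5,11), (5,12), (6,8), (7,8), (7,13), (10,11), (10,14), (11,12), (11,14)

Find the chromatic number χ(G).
Clique number ω(G) = 3 (lower bound: χ ≥ ω).
The clique on [5, 10, 11] has size 3, forcing χ ≥ 3, and the coloring below uses 3 colors, so χ(G) = 3.
A valid 3-coloring: color 1: [5, 8, 13, 14]; color 2: [6, 7, 9, 11]; color 3: [10, 12].

χ(G) = 3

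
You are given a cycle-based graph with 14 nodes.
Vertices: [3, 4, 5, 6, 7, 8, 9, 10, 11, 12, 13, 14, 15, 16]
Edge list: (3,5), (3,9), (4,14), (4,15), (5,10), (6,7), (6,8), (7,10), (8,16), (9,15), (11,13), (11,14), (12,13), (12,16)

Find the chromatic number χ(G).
Clique number ω(G) = 2 (lower bound: χ ≥ ω).
The graph is bipartite (no odd cycle), so 2 colors suffice: χ(G) = 2.
A valid 2-coloring: color 1: [4, 5, 7, 8, 9, 11, 12]; color 2: [3, 6, 10, 13, 14, 15, 16].

χ(G) = 2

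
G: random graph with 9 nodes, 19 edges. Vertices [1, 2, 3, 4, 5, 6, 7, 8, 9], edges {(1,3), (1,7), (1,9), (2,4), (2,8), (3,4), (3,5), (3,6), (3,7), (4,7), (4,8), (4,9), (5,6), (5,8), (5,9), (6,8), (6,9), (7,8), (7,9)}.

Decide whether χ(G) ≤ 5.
Yes, G is 5-colorable

A valid 5-coloring: color 1: [3, 8, 9]; color 2: [2, 5, 7]; color 3: [1, 4, 6].
(χ(G) = 3 ≤ 5.)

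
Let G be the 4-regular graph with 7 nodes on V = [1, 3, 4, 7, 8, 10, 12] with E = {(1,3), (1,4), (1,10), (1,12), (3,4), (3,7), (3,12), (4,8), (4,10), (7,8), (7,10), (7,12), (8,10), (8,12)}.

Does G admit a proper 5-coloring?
A valid 5-coloring: color 1: [1, 7]; color 2: [10, 12]; color 3: [3, 8]; color 4: [4].
(χ(G) = 4 ≤ 5.)

Yes, G is 5-colorable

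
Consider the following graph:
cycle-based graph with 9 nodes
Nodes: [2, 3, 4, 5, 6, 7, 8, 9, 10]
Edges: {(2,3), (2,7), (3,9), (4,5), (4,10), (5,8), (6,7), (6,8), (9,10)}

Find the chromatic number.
Clique number ω(G) = 2 (lower bound: χ ≥ ω).
Odd cycle [5, 8, 6, 7, 2, 3, 9, 10, 4] needs 3 colors (χ ≥ 3).
The coloring below uses 3 colors, so χ(G) = 3.
A valid 3-coloring: color 1: [2, 5, 6, 10]; color 2: [3, 4, 7, 8]; color 3: [9].

χ(G) = 3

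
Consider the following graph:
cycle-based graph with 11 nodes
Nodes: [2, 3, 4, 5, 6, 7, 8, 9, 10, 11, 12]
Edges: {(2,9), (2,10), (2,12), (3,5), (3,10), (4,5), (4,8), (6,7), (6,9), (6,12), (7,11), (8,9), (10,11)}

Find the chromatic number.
Clique number ω(G) = 2 (lower bound: χ ≥ ω).
Odd cycle [6, 7, 11, 10, 3, 5, 4, 8, 9] needs 3 colors (χ ≥ 3).
The coloring below uses 3 colors, so χ(G) = 3.
A valid 3-coloring: color 1: [5, 7, 9, 10, 12]; color 2: [2, 3, 6, 8, 11]; color 3: [4].

χ(G) = 3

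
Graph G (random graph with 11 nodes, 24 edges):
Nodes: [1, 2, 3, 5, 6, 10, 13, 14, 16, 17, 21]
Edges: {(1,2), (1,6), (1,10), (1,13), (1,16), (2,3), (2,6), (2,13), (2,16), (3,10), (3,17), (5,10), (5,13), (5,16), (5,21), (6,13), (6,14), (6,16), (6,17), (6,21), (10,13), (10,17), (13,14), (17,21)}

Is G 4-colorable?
A valid 4-coloring: color 1: [6, 10]; color 2: [3, 13, 16, 21]; color 3: [1, 5, 14, 17]; color 4: [2].
(χ(G) = 4 ≤ 4.)

Yes, G is 4-colorable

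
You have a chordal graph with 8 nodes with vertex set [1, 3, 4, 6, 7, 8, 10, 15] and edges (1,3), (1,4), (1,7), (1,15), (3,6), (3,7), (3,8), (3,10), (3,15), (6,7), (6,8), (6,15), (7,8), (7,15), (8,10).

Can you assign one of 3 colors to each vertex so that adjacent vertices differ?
No, G is not 3-colorable

The clique on vertices [1, 3, 7, 15] has size 4 > 3, so it alone needs 4 colors.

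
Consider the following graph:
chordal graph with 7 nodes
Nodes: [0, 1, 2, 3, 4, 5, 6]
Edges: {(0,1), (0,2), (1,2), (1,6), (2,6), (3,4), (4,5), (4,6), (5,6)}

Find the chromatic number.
Clique number ω(G) = 3 (lower bound: χ ≥ ω).
The clique on [0, 1, 2] has size 3, forcing χ ≥ 3, and the coloring below uses 3 colors, so χ(G) = 3.
A valid 3-coloring: color 1: [0, 3, 6]; color 2: [1, 4]; color 3: [2, 5].

χ(G) = 3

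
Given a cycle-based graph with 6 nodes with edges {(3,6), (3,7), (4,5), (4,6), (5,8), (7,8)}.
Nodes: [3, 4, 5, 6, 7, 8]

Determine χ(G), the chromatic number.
χ(G) = 2

Clique number ω(G) = 2 (lower bound: χ ≥ ω).
The graph is bipartite (no odd cycle), so 2 colors suffice: χ(G) = 2.
A valid 2-coloring: color 1: [5, 6, 7]; color 2: [3, 4, 8].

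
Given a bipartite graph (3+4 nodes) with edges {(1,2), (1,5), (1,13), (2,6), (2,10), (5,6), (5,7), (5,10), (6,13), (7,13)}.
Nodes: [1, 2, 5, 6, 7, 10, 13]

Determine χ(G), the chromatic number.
χ(G) = 2

Clique number ω(G) = 2 (lower bound: χ ≥ ω).
The graph is bipartite (no odd cycle), so 2 colors suffice: χ(G) = 2.
A valid 2-coloring: color 1: [2, 5, 13]; color 2: [1, 6, 7, 10].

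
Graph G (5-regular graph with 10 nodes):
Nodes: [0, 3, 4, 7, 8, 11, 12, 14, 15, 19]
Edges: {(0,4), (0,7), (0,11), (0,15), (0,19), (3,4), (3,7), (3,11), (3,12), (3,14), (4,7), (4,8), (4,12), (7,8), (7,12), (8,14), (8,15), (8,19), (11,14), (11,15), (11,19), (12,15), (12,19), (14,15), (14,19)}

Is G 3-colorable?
The clique on vertices [3, 4, 7, 12] has size 4 > 3, so it alone needs 4 colors.

No, G is not 3-colorable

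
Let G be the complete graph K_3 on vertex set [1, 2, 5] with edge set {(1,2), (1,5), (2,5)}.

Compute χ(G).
χ(G) = 3

Clique number ω(G) = 3 (lower bound: χ ≥ ω).
The clique on [1, 2, 5] has size 3, forcing χ ≥ 3, and the coloring below uses 3 colors, so χ(G) = 3.
A valid 3-coloring: color 1: [5]; color 2: [1]; color 3: [2].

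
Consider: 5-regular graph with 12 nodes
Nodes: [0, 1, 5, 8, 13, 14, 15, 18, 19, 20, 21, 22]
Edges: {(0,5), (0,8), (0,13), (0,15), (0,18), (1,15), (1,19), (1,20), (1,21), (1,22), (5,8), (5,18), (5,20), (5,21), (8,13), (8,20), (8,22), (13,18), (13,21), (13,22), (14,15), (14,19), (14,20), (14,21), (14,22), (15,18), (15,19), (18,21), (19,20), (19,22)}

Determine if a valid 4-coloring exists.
Yes, G is 4-colorable

A valid 4-coloring: color 1: [8, 18, 19]; color 2: [0, 20, 21, 22]; color 3: [5, 13, 15]; color 4: [1, 14].
(χ(G) = 4 ≤ 4.)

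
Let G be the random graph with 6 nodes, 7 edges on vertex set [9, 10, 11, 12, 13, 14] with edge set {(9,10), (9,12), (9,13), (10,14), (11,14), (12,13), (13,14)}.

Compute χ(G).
χ(G) = 3

Clique number ω(G) = 3 (lower bound: χ ≥ ω).
The clique on [9, 12, 13] has size 3, forcing χ ≥ 3, and the coloring below uses 3 colors, so χ(G) = 3.
A valid 3-coloring: color 1: [9, 14]; color 2: [10, 11, 13]; color 3: [12].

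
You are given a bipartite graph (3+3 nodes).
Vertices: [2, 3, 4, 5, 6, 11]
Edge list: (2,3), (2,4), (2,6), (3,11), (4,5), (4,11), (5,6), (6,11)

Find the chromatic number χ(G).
Clique number ω(G) = 2 (lower bound: χ ≥ ω).
The graph is bipartite (no odd cycle), so 2 colors suffice: χ(G) = 2.
A valid 2-coloring: color 1: [2, 5, 11]; color 2: [3, 4, 6].

χ(G) = 2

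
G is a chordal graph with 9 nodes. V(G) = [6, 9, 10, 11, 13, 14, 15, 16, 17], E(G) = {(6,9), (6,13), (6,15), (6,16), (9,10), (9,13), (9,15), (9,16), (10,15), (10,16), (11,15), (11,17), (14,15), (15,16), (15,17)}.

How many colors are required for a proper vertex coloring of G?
χ(G) = 4

Clique number ω(G) = 4 (lower bound: χ ≥ ω).
The clique on [9, 10, 15, 16] has size 4, forcing χ ≥ 4, and the coloring below uses 4 colors, so χ(G) = 4.
A valid 4-coloring: color 1: [13, 15]; color 2: [9, 11, 14]; color 3: [16, 17]; color 4: [6, 10].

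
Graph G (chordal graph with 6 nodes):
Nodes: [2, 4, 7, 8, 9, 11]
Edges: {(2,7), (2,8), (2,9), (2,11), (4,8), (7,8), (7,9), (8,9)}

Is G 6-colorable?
Yes, G is 6-colorable

A valid 6-coloring: color 1: [2, 4]; color 2: [8, 11]; color 3: [7]; color 4: [9].
(χ(G) = 4 ≤ 6.)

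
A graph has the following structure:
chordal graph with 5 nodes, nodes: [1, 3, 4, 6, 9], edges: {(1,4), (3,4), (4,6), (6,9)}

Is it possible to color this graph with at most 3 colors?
Yes, G is 3-colorable

A valid 3-coloring: color 1: [4, 9]; color 2: [1, 3, 6].
(χ(G) = 2 ≤ 3.)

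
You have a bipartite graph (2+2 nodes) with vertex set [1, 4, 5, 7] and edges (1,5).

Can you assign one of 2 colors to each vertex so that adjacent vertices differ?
Yes, G is 2-colorable

A valid 2-coloring: color 1: [4, 5, 7]; color 2: [1].
(χ(G) = 2 ≤ 2.)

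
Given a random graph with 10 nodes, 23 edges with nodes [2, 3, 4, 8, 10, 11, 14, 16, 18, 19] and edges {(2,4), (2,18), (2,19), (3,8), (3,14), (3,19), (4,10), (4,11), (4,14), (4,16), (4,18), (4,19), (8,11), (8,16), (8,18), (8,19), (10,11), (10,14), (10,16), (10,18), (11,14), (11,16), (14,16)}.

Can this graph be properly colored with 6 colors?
A valid 6-coloring: color 1: [4, 8]; color 2: [3, 16, 18]; color 3: [11, 19]; color 4: [2, 14]; color 5: [10].
(χ(G) = 5 ≤ 6.)

Yes, G is 6-colorable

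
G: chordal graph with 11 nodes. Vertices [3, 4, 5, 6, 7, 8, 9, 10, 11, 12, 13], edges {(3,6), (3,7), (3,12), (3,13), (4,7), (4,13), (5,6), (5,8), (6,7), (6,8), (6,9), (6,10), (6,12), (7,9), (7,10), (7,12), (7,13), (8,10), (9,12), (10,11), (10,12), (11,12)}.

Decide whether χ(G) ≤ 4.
A valid 4-coloring: color 1: [7, 8, 11]; color 2: [6, 13]; color 3: [4, 5, 12]; color 4: [3, 9, 10].
(χ(G) = 4 ≤ 4.)

Yes, G is 4-colorable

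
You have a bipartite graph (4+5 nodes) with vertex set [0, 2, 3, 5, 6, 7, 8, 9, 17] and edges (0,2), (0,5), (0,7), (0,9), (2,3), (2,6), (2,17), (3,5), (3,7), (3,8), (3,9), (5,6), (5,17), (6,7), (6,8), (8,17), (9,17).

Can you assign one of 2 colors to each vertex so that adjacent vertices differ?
Yes, G is 2-colorable

A valid 2-coloring: color 1: [0, 3, 6, 17]; color 2: [2, 5, 7, 8, 9].
(χ(G) = 2 ≤ 2.)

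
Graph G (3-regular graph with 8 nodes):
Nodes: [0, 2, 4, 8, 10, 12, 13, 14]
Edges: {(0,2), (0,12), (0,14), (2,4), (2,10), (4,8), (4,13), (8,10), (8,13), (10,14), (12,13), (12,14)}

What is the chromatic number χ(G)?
χ(G) = 3

Clique number ω(G) = 3 (lower bound: χ ≥ ω).
The clique on [0, 12, 14] has size 3, forcing χ ≥ 3, and the coloring below uses 3 colors, so χ(G) = 3.
A valid 3-coloring: color 1: [2, 8, 12]; color 2: [13, 14]; color 3: [0, 4, 10].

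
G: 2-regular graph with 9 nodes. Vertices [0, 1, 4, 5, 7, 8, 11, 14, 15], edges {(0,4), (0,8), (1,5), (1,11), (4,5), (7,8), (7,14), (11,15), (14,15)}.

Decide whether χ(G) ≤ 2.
No, G is not 2-colorable

Odd cycle [5, 1, 11, 15, 14, 7, 8, 0, 4] needs 3 colors (χ ≥ 3).
Hence χ(G) ≥ 3 > 2, so no proper 2-coloring exists.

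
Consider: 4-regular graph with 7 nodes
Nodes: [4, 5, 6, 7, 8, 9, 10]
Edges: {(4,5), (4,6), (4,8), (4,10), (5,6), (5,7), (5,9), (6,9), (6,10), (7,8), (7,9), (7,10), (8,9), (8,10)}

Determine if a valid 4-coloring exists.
A valid 4-coloring: color 1: [5, 8]; color 2: [9, 10]; color 3: [6, 7]; color 4: [4].
(χ(G) = 4 ≤ 4.)

Yes, G is 4-colorable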